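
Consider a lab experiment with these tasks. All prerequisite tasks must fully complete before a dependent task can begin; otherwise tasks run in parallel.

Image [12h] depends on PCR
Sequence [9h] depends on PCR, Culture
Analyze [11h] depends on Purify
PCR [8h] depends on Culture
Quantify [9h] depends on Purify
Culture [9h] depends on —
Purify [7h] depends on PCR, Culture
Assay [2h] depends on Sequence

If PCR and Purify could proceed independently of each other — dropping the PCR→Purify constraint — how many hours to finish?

29

With the dependency in place, Culture→PCR→Purify→Analyze = 9+8+7+11 = 35 sets the finish at 35 hours.
Without PCR→Purify, Purify's earliest start moves from 17 to 9.
After: Culture→PCR→Image = 9+8+12 = 29 → 29 hours.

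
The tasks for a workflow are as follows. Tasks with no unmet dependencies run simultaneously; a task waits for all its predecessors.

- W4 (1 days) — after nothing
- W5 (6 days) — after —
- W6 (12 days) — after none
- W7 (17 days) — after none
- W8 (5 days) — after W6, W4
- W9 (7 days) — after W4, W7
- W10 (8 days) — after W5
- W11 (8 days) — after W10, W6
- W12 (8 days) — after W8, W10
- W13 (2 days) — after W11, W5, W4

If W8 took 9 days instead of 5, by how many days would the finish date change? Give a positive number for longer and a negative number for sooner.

4

The binding path is W6→W8→W12 = 12+5+8 = 25; finish at 25 days.
Since W8 is critical, the +4 change carries straight to that chain (now 29 days).
No other chain overtakes it, so the finish is 29 days.
Change in finish: 29 − 25 = +4 days.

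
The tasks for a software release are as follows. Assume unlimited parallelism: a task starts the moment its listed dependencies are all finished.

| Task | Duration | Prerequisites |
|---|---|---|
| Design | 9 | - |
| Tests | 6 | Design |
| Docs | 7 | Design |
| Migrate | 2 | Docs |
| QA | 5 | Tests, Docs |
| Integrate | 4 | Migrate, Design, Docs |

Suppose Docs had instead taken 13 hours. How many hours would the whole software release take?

28

Actual critical path: Design→Docs→Migrate→Integrate = 9+7+2+4 = 22 ⇒ 22 hours.
Docs is on the critical path; changing it to 13 makes that path 28 hours.
No other chain overtakes it, so the finish is 28 hours.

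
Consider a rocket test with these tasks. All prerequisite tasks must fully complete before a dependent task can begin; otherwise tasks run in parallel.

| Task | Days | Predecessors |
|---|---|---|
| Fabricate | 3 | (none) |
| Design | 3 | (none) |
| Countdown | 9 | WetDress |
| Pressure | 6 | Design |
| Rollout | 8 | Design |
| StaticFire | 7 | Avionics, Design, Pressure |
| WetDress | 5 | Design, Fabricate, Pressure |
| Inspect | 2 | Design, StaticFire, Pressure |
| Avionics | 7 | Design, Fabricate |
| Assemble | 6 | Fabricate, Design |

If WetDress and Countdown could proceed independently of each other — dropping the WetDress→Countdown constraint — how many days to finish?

19

With the dependency in place, Design→Pressure→WetDress→Countdown = 3+6+5+9 = 23 sets the finish at 23 days.
Without WetDress→Countdown, Countdown's earliest start moves from 14 to 0.
New critical path: Design→Avionics→StaticFire→Inspect = 3+7+7+2 = 19 ⇒ 19 days.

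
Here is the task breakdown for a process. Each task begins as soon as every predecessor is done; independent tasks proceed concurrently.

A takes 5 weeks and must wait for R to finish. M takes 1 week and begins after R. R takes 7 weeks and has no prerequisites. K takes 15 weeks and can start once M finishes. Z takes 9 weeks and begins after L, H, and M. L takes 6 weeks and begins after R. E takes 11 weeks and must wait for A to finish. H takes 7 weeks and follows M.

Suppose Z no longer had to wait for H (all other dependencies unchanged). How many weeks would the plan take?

Original critical path: R→M→H→Z = 7+1+7+9 = 24 ⇒ 24 weeks.
Without H→Z, Z's earliest start moves from 15 to 13.
After: R→A→E = 7+5+11 = 23 → 23 weeks.

23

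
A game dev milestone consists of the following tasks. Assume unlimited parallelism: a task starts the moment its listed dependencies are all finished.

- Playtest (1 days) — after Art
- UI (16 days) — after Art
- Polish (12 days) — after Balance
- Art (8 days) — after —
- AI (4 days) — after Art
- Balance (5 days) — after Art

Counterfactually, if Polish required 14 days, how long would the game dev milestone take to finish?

As given, the longest chain is Art→Balance→Polish = 8+5+12 = 25, so the finish is 25 days.
Since Polish is critical, the +2 change carries straight to that chain (now 27 days).
That remains the longest chain; total 27 days.

27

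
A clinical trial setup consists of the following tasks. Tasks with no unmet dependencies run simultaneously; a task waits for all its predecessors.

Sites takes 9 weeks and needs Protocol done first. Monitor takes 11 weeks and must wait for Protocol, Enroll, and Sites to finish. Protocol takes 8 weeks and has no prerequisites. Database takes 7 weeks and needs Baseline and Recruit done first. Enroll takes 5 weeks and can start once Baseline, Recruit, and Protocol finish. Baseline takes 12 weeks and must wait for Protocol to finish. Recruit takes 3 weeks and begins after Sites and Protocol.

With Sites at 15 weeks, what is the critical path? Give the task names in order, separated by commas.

Protocol, Sites, Recruit, Enroll, Monitor

Critical path before the change: Protocol→Sites→Recruit→Enroll→Monitor = 8+9+3+5+11 = 36 giving 36 weeks.
Sites lies on that path, so at 15 weeks the path becomes 42 weeks.
That remains the longest chain; total 42 weeks.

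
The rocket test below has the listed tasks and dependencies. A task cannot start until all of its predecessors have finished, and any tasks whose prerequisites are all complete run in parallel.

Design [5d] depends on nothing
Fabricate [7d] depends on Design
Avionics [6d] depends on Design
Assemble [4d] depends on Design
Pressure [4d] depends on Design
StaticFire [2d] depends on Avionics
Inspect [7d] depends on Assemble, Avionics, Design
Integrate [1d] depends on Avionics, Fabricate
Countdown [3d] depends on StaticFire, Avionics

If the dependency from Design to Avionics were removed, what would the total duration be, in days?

Original critical path: Design→Avionics→Inspect = 5+6+7 = 18 ⇒ 18 days.
Without Design→Avionics, Avionics's earliest start moves from 5 to 0.
New critical path: Design→Assemble→Inspect = 5+4+7 = 16 ⇒ 16 days.

16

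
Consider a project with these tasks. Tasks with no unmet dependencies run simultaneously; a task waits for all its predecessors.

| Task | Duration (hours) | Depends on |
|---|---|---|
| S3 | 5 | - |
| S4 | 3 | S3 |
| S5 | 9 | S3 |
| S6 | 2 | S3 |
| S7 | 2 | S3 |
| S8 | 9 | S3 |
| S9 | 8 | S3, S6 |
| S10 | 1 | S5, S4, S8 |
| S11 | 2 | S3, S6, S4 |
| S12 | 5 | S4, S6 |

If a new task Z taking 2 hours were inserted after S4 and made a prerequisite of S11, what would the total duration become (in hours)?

Originally the project takes 15 hours.
With Z inserted, S11 now waits for max(S3, S6, S4, Z).
New critical path: S3→S5→S10 = 5+9+1 = 15 ⇒ 15 hours.

15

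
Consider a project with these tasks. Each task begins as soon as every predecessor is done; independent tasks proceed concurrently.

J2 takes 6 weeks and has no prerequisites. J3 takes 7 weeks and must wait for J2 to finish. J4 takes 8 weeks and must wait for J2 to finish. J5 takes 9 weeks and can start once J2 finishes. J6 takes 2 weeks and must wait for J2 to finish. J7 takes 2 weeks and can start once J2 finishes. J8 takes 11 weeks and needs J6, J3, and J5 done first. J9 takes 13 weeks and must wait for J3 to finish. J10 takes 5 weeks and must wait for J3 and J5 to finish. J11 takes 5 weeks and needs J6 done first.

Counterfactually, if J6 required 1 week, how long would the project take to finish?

26

Baseline: J2→J3→J9 = 6+7+13 = 26 → 26 weeks.
J6 has 7 weeks of float (longest path through it is 19).
The critical path is still J2→J3→J9; finish is now 26 weeks.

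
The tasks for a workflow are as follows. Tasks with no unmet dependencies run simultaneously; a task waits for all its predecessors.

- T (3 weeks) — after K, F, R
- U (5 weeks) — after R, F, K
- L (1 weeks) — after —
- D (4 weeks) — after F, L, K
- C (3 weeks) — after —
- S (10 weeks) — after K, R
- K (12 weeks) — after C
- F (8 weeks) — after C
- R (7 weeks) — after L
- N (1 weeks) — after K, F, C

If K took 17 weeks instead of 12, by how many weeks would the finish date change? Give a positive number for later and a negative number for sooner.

5

The binding path is C→K→S = 3+12+10 = 25; finish at 25 weeks.
Since K is critical, the +5 change carries straight to that chain (now 30 weeks).
That remains the longest chain; total 30 weeks.
Change in finish: 30 − 25 = +5 weeks.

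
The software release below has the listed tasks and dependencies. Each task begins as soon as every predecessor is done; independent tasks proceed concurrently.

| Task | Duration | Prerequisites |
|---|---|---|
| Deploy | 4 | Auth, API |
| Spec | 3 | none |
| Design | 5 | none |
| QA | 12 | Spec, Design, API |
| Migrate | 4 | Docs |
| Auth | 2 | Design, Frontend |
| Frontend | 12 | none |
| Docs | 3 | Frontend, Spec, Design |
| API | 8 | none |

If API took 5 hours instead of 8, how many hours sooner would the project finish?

1

As given, the longest chain is API→QA = 8+12 = 20, so the finish is 20 hours.
Since API is critical, the -3 change carries straight to that chain (now 17 hours).
New critical path: Frontend→Docs→Migrate = 12+3+4 = 19 ⇒ 19 hours.
Change in finish: 19 − 20 = -1 hours.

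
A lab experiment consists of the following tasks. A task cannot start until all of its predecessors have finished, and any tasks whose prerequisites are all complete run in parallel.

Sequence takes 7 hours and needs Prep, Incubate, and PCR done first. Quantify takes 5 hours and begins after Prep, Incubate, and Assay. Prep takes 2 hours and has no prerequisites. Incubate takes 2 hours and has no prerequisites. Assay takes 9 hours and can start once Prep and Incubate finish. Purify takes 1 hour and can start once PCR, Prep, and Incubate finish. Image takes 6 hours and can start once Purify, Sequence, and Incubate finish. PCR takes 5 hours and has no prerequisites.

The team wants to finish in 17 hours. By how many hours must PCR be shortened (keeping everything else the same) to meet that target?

Current finish: 18 hours; target: 17.
PCR is on every critical path, so each hour cut from PCR cuts the finish by one (this holds down to a finish of 16).
Need 18 − 17 = 1 hour off PCR → PCR becomes 4 hours, finish becomes 17.

1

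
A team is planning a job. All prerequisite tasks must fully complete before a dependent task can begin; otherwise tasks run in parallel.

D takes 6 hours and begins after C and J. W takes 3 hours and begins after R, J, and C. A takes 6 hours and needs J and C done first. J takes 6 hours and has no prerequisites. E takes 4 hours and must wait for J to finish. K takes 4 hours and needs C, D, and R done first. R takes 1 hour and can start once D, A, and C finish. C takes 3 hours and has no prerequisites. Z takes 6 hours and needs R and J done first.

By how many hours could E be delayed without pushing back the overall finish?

Critical path: J→A→R→Z = 6+6+1+6 = 19, so the finish is 19 hours.
Longest path through E: 10 hours (earliest finish 10, latest finish 19).
Float = 19 − 10 = 9.

9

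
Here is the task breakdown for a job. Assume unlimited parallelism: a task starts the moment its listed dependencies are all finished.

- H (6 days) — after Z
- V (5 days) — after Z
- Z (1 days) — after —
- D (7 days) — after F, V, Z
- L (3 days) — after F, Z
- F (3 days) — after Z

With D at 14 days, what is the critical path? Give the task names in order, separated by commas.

Z, V, D

Critical path before the change: Z→V→D = 1+5+7 = 13 giving 13 days.
D lies on that path, so at 14 days the path becomes 20 days.
That remains the longest chain; total 20 days.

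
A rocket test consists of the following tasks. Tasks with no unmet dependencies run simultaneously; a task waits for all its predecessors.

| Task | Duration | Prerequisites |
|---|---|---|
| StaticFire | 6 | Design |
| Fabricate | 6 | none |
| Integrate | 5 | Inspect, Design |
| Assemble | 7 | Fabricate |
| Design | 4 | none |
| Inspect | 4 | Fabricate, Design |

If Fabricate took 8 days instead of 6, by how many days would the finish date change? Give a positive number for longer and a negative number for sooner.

2

Baseline: Fabricate→Inspect→Integrate = 6+4+5 = 15 → 15 days.
Fabricate is on the critical path; changing it to 8 makes that path 17 days.
No other chain overtakes it, so the finish is 17 days.
Change in finish: 17 − 15 = +2 days.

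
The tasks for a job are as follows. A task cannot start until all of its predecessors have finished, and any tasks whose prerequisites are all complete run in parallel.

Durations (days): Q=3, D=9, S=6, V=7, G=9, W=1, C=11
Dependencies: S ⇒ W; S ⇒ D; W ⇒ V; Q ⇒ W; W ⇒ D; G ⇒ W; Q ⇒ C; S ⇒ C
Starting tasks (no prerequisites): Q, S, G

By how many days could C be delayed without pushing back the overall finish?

2

G→W→D = 9+1+9 = 19 sets the makespan at 19 days.
Longest path through C: 17 days (earliest finish 17, latest finish 19).
Slack of C = 8 − 6 = 2 days.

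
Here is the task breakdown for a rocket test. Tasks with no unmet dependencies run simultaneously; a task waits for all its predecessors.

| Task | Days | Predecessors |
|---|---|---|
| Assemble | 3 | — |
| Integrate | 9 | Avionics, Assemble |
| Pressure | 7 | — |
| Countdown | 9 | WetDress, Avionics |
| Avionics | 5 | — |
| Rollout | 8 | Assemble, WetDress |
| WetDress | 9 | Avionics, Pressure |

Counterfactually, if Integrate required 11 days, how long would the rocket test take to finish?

25

As given, the longest chain is Pressure→WetDress→Countdown = 7+9+9 = 25, so the finish is 25 days.
Integrate is off the critical path — its longest chain is 14 days, giving 11 of slack.
The critical path is still Pressure→WetDress→Countdown; finish is now 25 days.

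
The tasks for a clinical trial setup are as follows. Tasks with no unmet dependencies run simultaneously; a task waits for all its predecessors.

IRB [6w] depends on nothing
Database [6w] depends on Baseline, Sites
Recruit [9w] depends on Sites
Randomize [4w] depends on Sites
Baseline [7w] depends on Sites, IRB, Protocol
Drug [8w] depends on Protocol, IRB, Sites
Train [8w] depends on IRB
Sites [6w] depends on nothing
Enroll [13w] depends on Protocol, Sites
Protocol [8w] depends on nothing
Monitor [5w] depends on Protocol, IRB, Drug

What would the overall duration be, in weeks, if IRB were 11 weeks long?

24

The binding path is Protocol→Drug→Monitor = 8+8+5 = 21; finish at 21 weeks.
IRB has 2 weeks of float (longest path through it is 19).
The binding chain switches to IRB→Drug→Monitor = 11+8+5 = 24; finish 24 weeks.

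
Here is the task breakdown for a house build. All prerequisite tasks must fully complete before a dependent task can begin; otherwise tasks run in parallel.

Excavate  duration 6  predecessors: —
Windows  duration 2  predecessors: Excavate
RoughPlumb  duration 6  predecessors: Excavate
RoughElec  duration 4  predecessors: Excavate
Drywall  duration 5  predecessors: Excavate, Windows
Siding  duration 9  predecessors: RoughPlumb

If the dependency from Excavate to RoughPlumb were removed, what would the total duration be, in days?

With the dependency in place, Excavate→RoughPlumb→Siding = 6+6+9 = 21 sets the finish at 21 days.
Without Excavate→RoughPlumb, RoughPlumb's earliest start moves from 6 to 0.
The longest chain is now RoughPlumb→Siding = 6+9 = 15, so the schedule takes 15 days.

15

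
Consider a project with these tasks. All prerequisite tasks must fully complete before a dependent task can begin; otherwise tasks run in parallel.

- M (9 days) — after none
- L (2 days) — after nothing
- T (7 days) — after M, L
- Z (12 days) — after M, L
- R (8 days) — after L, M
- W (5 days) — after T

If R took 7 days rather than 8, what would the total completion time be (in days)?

21

Baseline: M→T→W = 9+7+5 = 21 → 21 days.
The longest path through R is only 17 days, so R has float 4.
No other chain overtakes it, so the finish is 21 days.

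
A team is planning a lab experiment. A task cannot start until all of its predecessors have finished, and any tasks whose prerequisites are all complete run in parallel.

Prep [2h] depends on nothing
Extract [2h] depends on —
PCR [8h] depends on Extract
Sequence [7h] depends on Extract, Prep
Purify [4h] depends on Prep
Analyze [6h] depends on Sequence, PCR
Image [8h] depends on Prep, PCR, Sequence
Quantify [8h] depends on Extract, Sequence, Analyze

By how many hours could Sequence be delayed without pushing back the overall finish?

1

Critical path: Extract→PCR→Analyze→Quantify = 2+8+6+8 = 24, so the finish is 24 hours.
Sequence finishes as early as 9 and must finish by 10.
Float = 24 − 23 = 1.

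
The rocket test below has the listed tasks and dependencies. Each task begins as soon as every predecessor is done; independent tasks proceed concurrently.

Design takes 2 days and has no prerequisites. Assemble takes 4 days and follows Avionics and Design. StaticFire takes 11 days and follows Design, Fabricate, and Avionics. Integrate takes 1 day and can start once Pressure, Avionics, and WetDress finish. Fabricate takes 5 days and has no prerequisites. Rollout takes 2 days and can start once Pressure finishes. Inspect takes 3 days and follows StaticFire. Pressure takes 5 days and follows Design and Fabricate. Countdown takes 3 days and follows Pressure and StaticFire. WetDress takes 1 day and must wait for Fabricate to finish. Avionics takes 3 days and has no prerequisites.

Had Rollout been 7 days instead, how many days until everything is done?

As given, the longest chain is Fabricate→StaticFire→Inspect = 5+11+3 = 19, so the finish is 19 days.
The longest path through Rollout is only 12 days, so Rollout has float 7.
That remains the longest chain; total 19 days.

19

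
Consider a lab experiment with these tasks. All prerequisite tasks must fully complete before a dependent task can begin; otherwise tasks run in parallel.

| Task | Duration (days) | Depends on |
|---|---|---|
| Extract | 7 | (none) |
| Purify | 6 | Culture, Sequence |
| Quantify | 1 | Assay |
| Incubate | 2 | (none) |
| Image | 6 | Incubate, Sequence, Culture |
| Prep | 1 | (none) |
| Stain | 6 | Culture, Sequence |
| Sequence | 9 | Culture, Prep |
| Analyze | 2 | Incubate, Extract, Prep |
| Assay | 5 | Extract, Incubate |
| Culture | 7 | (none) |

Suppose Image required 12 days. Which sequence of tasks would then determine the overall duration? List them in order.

The binding path is Culture→Sequence→Image = 7+9+6 = 22; finish at 22 days.
Since Image is critical, the +6 change carries straight to that chain (now 28 days).
That remains the longest chain; total 28 days.

Culture, Sequence, Image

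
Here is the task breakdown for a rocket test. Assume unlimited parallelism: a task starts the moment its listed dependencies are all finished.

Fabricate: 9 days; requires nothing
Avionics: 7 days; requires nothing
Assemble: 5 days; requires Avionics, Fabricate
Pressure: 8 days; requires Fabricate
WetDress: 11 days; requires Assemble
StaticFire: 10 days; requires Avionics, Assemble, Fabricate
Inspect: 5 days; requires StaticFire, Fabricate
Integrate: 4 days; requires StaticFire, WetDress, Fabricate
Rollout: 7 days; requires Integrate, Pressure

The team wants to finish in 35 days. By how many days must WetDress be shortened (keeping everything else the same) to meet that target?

1

Current finish: 36 days; target: 35.
WetDress is on every critical path, so each day cut from WetDress cuts the finish by one (this holds down to a finish of 35).
Need 36 − 35 = 1 day off WetDress → WetDress becomes 10 days, finish becomes 35.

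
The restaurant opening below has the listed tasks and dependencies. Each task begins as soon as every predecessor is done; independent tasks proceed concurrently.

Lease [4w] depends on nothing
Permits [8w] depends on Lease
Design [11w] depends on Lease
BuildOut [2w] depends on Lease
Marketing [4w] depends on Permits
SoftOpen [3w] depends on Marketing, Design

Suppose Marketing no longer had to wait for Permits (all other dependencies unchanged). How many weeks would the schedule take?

With the dependency in place, Lease→Permits→Marketing→SoftOpen = 4+8+4+3 = 19 sets the finish at 19 weeks.
Without Permits→Marketing, Marketing's earliest start moves from 12 to 0.
The longest chain is now Lease→Design→SoftOpen = 4+11+3 = 18, so the schedule takes 18 weeks.

18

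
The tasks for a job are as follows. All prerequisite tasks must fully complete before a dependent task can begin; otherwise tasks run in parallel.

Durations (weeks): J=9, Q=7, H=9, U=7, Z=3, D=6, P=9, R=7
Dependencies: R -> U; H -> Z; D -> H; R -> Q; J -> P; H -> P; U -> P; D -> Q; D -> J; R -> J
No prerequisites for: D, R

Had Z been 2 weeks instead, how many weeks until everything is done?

25

The binding path is R→J→P = 7+9+9 = 25; finish at 25 weeks.
Z has 7 weeks of float (longest path through it is 18).
That remains the longest chain; total 25 weeks.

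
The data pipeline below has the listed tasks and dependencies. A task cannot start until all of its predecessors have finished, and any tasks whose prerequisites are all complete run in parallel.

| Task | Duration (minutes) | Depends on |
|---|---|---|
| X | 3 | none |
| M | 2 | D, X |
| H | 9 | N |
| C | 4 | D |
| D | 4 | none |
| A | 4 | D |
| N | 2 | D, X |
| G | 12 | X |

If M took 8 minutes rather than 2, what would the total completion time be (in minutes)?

15

Actual critical path: D→N→H = 4+2+9 = 15 ⇒ 15 minutes.
M is off the critical path — its longest chain is 6 minutes, giving 9 of slack.
That remains the longest chain; total 15 minutes.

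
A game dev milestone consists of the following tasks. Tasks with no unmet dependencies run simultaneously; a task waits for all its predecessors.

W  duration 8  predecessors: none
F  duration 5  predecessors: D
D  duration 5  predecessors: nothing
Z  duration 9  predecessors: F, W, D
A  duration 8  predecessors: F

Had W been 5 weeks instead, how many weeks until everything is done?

19

Baseline: D→F→Z = 5+5+9 = 19 → 19 weeks.
The longest path through W is only 17 weeks, so W has float 2.
No other chain overtakes it, so the finish is 19 weeks.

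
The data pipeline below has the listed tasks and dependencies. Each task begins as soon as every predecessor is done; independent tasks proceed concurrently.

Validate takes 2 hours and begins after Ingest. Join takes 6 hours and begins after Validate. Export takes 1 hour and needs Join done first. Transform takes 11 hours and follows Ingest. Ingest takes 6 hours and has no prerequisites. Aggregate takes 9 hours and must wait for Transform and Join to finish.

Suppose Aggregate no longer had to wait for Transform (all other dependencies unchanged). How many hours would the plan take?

With the dependency in place, Ingest→Transform→Aggregate = 6+11+9 = 26 sets the finish at 26 hours.
Without Transform→Aggregate, Aggregate's earliest start moves from 17 to 14.
New critical path: Ingest→Validate→Join→Aggregate = 6+2+6+9 = 23 ⇒ 23 hours.

23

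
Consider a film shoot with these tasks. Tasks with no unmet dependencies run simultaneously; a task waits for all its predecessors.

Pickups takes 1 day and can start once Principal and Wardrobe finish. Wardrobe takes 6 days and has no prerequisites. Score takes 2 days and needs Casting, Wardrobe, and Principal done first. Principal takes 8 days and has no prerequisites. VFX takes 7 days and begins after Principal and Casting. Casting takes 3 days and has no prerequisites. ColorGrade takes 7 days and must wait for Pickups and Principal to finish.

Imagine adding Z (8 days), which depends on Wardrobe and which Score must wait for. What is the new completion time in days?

16

Originally the project takes 16 days.
With Z inserted, Score now waits for max(Casting, Wardrobe, Principal, Z).
New critical path: Wardrobe→Z→Score = 6+8+2 = 16 ⇒ 16 days.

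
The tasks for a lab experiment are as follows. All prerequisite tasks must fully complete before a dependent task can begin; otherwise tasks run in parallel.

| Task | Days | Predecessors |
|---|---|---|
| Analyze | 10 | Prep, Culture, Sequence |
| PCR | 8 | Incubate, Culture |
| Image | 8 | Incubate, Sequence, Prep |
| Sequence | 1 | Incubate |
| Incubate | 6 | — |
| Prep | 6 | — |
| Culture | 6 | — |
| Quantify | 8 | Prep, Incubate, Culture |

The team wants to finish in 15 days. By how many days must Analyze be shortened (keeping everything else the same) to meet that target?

2

Current finish: 17 days; target: 15.
Analyze is on every critical path, so each day cut from Analyze cuts the finish by one (this holds down to a finish of 15).
Need 17 − 15 = 2 days off Analyze → Analyze becomes 8 days, finish becomes 15.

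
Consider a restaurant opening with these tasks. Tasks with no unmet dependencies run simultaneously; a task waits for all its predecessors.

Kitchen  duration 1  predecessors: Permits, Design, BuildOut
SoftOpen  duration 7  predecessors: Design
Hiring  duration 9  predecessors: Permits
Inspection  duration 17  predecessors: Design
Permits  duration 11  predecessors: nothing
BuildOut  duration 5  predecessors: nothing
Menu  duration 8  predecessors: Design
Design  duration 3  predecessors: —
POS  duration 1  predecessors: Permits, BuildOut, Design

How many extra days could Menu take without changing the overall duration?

The longest chain is Permits→Hiring = 11+9 = 20; overall finish 20 days.
The longest chain containing Menu totals 11 days.
So Menu can slip 20 − 11 = 9 days.

9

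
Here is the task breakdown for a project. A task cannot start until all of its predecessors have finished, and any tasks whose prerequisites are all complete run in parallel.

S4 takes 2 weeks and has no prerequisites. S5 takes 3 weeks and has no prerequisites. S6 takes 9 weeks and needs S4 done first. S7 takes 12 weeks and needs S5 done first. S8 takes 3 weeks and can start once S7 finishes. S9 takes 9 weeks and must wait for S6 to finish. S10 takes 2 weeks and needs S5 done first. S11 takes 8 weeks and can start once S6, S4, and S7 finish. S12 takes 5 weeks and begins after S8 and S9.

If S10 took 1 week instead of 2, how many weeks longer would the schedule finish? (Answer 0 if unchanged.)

0

Baseline: S4→S6→S9→S12 = 2+9+9+5 = 25 → 25 weeks.
The longest path through S10 is only 5 weeks, so S10 has float 20.
That remains the longest chain; total 25 weeks.
Change in finish: 25 − 25 = +0 weeks.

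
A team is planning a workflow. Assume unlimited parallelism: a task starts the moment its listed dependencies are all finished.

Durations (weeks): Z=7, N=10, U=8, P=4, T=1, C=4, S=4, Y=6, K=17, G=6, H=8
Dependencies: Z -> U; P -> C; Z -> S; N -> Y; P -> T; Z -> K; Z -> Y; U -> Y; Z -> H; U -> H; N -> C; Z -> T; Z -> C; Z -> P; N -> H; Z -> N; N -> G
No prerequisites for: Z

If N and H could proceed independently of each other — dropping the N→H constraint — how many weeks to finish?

24

Original critical path: Z→N→H = 7+10+8 = 25 ⇒ 25 weeks.
Without N→H, H's earliest start moves from 17 to 15.
After: Z→K = 7+17 = 24 → 24 weeks.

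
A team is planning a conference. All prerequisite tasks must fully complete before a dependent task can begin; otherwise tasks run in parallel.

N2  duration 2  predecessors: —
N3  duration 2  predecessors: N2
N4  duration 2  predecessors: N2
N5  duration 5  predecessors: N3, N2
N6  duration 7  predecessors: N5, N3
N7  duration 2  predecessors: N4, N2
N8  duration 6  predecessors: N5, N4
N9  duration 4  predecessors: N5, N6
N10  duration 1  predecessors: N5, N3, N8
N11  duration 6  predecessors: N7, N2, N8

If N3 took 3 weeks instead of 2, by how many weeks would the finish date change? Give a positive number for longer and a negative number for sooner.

1

Baseline: N2→N3→N5→N8→N11 = 2+2+5+6+6 = 21 → 21 weeks.
Since N3 is critical, the +1 change carries straight to that chain (now 22 weeks).
That remains the longest chain; total 22 weeks.
Change in finish: 22 − 21 = +1 weeks.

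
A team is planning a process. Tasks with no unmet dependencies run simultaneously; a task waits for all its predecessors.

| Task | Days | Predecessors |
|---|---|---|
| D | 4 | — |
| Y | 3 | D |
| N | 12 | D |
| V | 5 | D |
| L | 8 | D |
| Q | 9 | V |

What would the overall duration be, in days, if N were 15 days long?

Actual critical path: D→V→Q = 4+5+9 = 18 ⇒ 18 days.
The longest path through N is only 16 days, so N has float 2.
New critical path: D→N = 4+15 = 19 ⇒ 19 days.

19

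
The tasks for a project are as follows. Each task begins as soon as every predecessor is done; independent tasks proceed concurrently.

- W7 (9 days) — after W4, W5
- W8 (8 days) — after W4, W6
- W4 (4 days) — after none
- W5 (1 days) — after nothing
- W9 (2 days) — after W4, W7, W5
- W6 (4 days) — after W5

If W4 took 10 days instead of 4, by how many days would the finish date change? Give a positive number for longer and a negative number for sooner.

Critical path before the change: W4→W7→W9 = 4+9+2 = 15 giving 15 days.
W4 is on the critical path; changing it to 10 makes that path 21 days.
That remains the longest chain; total 21 days.
Change in finish: 21 − 15 = +6 days.

6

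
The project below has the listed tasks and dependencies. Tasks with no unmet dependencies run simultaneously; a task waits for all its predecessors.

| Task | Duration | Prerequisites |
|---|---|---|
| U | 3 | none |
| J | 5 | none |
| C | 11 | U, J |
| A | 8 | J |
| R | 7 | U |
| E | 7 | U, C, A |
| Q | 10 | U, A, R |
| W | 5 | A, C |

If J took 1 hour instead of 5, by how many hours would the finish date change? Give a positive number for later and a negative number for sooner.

Baseline: J→C→E = 5+11+7 = 23 → 23 hours.
J lies on that path, so at 1 hour the path becomes 19 hours.
The binding chain switches to U→C→E = 3+11+7 = 21; finish 21 hours.
Change in finish: 21 − 23 = -2 hours.

-2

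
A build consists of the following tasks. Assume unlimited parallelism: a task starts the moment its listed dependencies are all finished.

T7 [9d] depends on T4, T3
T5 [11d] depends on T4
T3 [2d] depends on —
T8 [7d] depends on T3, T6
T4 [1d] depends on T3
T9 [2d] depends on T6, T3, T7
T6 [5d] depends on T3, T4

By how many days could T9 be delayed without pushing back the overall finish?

T3→T4→T6→T8 = 2+1+5+7 = 15 sets the makespan at 15 days.
T9 finishes as early as 14 and must finish by 15.
So T9 can slip 15 − 14 = 1 day.

1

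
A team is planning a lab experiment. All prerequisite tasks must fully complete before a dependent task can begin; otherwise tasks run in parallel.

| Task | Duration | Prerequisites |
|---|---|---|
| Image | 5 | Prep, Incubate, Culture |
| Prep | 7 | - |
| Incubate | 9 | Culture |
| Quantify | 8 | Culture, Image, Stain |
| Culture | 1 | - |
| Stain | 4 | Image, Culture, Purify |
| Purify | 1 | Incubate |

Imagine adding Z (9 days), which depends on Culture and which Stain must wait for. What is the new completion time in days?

Originally the plan takes 27 days.
With Z inserted, Stain now waits for max(Image, Culture, Purify, Z).
New critical path: Culture→Incubate→Image→Stain→Quantify = 1+9+5+4+8 = 27 ⇒ 27 days.

27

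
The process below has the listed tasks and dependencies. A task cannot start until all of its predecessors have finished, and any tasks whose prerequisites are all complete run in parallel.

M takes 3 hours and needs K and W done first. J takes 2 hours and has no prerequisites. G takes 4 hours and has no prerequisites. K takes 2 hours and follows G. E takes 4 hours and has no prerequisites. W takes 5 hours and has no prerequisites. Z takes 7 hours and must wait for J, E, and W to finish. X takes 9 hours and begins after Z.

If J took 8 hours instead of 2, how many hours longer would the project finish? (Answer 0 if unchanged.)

3

Critical path before the change: W→Z→X = 5+7+9 = 21 giving 21 hours.
The longest path through J is only 18 hours, so J has float 3.
Now J→Z→X = 8+7+9 = 24 is longest, so the finish becomes 24 hours.
Change in finish: 24 − 21 = +3 hours.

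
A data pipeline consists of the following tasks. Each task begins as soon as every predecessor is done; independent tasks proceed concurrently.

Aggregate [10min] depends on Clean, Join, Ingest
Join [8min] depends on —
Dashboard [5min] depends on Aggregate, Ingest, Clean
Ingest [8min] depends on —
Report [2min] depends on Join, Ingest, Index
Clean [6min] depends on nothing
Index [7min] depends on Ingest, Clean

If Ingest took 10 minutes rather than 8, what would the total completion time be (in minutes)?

Actual critical path: Ingest→Aggregate→Dashboard = 8+10+5 = 23 ⇒ 23 minutes.
Since Ingest is critical, the +2 change carries straight to that chain (now 25 minutes).
No other chain overtakes it, so the finish is 25 minutes.

25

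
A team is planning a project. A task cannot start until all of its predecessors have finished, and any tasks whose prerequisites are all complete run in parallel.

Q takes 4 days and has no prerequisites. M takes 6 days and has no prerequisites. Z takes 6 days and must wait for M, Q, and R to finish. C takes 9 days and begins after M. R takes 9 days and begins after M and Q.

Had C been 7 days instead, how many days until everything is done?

Critical path before the change: M→R→Z = 6+9+6 = 21 giving 21 days.
C has 6 days of float (longest path through it is 15).
That remains the longest chain; total 21 days.

21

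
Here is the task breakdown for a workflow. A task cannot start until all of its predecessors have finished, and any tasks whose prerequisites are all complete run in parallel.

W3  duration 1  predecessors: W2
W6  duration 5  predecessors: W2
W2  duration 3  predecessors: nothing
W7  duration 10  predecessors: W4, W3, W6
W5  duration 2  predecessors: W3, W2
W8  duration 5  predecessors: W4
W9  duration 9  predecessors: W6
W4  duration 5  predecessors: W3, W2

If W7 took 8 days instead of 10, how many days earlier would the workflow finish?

2

As given, the longest chain is W2→W3→W4→W7 = 3+1+5+10 = 19, so the finish is 19 days.
W7 is on the critical path; changing it to 8 makes that path 17 days.
No other chain overtakes it, so the finish is 17 days.
Change in finish: 17 − 19 = -2 days.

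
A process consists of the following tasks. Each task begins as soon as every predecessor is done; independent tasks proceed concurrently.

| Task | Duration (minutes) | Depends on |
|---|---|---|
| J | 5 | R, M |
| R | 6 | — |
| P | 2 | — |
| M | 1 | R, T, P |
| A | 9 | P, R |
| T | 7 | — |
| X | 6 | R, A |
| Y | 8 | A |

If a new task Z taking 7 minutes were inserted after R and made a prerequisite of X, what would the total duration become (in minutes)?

23

Originally the schedule takes 23 minutes.
With Z inserted, X now waits for max(R, A, Z).
New critical path: R→A→Y = 6+9+8 = 23 ⇒ 23 minutes.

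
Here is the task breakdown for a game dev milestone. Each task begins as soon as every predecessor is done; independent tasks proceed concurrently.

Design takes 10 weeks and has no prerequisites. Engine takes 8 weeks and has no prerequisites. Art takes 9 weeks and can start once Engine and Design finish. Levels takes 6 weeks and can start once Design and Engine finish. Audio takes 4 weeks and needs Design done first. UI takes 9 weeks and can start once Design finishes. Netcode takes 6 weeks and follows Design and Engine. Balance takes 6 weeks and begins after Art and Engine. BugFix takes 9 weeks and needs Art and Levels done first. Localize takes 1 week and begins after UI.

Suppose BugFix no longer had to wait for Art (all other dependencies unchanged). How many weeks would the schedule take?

25

Before: longest chain Design→Art→BugFix = 10+9+9 = 28, finish 28.
Without Art→BugFix, BugFix's earliest start moves from 19 to 16.
After: Design→Art→Balance = 10+9+6 = 25 → 25 weeks.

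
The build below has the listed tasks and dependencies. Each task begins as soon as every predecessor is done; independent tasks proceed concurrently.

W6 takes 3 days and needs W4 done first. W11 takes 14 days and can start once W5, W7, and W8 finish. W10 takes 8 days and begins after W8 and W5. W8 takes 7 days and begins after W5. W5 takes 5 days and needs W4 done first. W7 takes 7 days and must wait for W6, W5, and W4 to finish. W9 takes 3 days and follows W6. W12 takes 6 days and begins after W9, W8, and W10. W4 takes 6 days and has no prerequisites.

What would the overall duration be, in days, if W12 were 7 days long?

33

As given, the longest chain is W4→W5→W8→W10→W12 = 6+5+7+8+6 = 32, so the finish is 32 days.
W12 is on the critical path; changing it to 7 makes that path 33 days.
The critical path is still W4→W5→W8→W10→W12; finish is now 33 days.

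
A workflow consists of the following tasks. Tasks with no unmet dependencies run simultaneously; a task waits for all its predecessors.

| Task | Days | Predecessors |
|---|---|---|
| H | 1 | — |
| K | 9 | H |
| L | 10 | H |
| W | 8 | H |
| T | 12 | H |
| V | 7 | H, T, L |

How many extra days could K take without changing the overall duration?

The longest chain is H→T→V = 1+12+7 = 20; overall finish 20 days.
The longest chain containing K totals 10 days.
Float = 20 − 10 = 10.

10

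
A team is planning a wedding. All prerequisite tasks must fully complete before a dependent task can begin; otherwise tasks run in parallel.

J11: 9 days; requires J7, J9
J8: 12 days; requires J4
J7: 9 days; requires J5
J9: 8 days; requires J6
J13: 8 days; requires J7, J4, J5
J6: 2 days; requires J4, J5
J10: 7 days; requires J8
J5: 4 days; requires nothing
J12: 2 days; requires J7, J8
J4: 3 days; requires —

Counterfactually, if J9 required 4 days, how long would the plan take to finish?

22

Critical path before the change: J5→J6→J9→J11 = 4+2+8+9 = 23 giving 23 days.
Since J9 is critical, the -4 change carries straight to that chain (now 19 days).
Now J4→J8→J10 = 3+12+7 = 22 is longest, so the finish becomes 22 days.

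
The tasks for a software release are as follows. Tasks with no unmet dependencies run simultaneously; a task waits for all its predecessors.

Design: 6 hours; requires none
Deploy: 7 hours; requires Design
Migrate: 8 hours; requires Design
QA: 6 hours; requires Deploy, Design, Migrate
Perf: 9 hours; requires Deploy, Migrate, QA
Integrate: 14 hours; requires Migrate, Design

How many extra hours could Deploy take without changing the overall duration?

1

Design→Migrate→QA→Perf = 6+8+6+9 = 29 sets the makespan at 29 hours.
Deploy finishes as early as 13 and must finish by 14.
Slack of Deploy = 7 − 6 = 1 hour.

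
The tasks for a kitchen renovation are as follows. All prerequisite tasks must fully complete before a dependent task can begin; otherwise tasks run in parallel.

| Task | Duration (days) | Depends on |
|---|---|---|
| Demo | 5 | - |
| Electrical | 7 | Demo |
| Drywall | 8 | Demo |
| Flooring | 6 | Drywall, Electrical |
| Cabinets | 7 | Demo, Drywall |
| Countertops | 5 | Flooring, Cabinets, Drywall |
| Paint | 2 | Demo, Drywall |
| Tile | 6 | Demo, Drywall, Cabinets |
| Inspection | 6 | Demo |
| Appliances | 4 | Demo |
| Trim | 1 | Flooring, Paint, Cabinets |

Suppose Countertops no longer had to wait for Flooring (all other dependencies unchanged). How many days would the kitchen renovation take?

With the dependency in place, Demo→Drywall→Cabinets→Tile = 5+8+7+6 = 26 sets the finish at 26 days.
Dropping Flooring→Countertops doesn't change Countertops's earliest start (20); another predecessor still binds.
After: Demo→Drywall→Cabinets→Tile = 5+8+7+6 = 26 → 26 days.

26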